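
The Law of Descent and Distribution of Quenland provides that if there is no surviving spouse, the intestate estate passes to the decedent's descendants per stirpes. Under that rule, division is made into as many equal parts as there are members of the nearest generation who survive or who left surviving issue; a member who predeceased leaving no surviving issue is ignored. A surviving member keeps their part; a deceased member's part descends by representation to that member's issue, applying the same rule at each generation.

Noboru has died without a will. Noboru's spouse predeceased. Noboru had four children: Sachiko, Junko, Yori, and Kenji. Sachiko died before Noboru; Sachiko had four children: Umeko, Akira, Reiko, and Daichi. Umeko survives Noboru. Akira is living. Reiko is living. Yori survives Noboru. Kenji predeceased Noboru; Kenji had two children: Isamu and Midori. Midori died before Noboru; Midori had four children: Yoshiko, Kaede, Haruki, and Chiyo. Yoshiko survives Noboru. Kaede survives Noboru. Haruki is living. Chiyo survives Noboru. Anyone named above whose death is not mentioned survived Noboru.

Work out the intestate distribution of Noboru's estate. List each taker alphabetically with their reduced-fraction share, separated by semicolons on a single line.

There is no surviving spouse, so the entire estate passes to Noboru's descendants per stirpes.
The estate is divided into 4 equal shares of 1/4 among Sachiko, Junko, Yori, Kenji.
Sachiko predeceased; the 1/4 allotted to Sachiko's branch passes to Sachiko's issue by representation.
The 1/4 is divided into 4 equal shares of 1/16 among Umeko, Akira, Reiko, Daichi.
Umeko is living and takes 1/16.
Akira is living and takes 1/16.
Reiko is living and takes 1/16.
Daichi is living and takes 1/16.
Junko is living and takes 1/4.
Yori is living and takes 1/4.
Kenji predeceased; the 1/4 allotted to Kenji's branch passes to Kenji's issue by representation.
The 1/4 is divided into 2 equal shares of 1/8 among Isamu, Midori.
Isamu is living and takes 1/8.
Midori predeceased; the 1/8 allotted to Midori's branch passes to Midori's issue by representation.
The 1/8 is divided into 4 equal shares of 1/32 among Yoshiko, Kaede, Haruki, Chiyo.
Yoshiko is living and takes 1/32.
Kaede is living and takes 1/32.
Haruki is living and takes 1/32.
Chiyo is living and takes 1/32.

Akira 1/16; Chiyo 1/32; Daichi 1/16; Haruki 1/32; Isamu 1/8; Junko 1/4; Kaede 1/32; Reiko 1/16; Umeko 1/16; Yori 1/4; Yoshiko 1/32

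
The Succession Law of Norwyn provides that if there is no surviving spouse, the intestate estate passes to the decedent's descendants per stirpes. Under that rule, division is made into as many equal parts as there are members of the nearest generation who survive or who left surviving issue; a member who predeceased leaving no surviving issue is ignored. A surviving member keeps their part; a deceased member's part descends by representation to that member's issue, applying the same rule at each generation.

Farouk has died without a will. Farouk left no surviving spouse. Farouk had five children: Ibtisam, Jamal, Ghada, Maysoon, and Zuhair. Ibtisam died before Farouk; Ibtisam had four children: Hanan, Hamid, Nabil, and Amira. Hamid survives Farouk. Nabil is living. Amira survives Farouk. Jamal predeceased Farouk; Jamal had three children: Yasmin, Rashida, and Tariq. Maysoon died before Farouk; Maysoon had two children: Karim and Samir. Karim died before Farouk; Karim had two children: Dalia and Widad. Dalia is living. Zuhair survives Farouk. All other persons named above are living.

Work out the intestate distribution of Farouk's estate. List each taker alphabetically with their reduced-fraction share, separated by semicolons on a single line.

Amira 1/20; Dalia 1/20; Ghada 1/5; Hamid 1/20; Hanan 1/20; Nabil 1/20; Rashida 1/15; Samir 1/10; Tariq 1/15; Widad 1/20; Yasmin 1/15; Zuhair 1/5

There is no surviving spouse, so the entire estate passes to Farouk's descendants per stirpes.
The estate is divided into 5 equal shares of 1/5 among Ibtisam, Jamal, Ghada, Maysoon, Zuhair.
Ibtisam predeceased; the 1/5 allotted to Ibtisam's branch passes to Ibtisam's issue by representation.
The 1/5 is divided into 4 equal shares of 1/20 among Hanan, Hamid, Nabil, Amira.
Hanan is living and takes 1/20.
Hamid is living and takes 1/20.
Nabil is living and takes 1/20.
Amira is living and takes 1/20.
Jamal predeceased; the 1/5 allotted to Jamal's branch passes to Jamal's issue by representation.
The 1/5 is divided into 3 equal shares of 1/15 among Yasmin, Rashida, Tariq.
Yasmin is living and takes 1/15.
Rashida is living and takes 1/15.
Tariq is living and takes 1/15.
Ghada is living and takes 1/5.
Maysoon predeceased; the 1/5 allotted to Maysoon's branch passes to Maysoon's issue by representation.
The 1/5 is divided into 2 equal shares of 1/10 among Karim, Samir.
Karim predeceased; the 1/10 allotted to Karim's branch passes to Karim's issue by representation.
The 1/10 is divided into 2 equal shares of 1/20 among Dalia, Widad.
Dalia is living and takes 1/20.
Widad is living and takes 1/20.
Samir is living and takes 1/10.
Zuhair is living and takes 1/5.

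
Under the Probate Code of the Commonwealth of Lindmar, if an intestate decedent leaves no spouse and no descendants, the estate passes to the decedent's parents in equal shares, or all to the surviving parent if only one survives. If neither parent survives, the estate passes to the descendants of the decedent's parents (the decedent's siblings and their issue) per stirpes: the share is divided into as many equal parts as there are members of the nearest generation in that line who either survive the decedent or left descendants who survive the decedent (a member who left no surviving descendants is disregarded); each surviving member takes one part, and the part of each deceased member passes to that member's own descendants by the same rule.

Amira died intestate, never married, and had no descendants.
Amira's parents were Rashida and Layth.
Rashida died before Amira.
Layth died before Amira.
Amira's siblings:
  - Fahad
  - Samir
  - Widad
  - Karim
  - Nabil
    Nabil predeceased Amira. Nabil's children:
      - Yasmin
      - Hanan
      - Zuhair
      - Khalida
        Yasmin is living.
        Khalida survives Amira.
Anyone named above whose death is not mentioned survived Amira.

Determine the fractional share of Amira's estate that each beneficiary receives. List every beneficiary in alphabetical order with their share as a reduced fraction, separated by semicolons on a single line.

Neither parent survives and there are no descendants, so the estate passes to Amira's siblings and their issue per stirpes.
The estate is divided into 5 equal shares of 1/5 among Fahad, Samir, Widad, Karim, Nabil.
Fahad is living and takes 1/5.
Samir is living and takes 1/5.
Widad is living and takes 1/5.
Karim is living and takes 1/5.
Nabil predeceased; the 1/5 allotted to Nabil's branch passes to Nabil's issue by representation.
The 1/5 is divided into 4 equal shares of 1/20 among Yasmin, Hanan, Zuhair, Khalida.
Yasmin is living and takes 1/20.
Hanan is living and takes 1/20.
Zuhair is living and takes 1/20.
Khalida is living and takes 1/20.

Fahad 1/5; Hanan 1/20; Karim 1/5; Khalida 1/20; Samir 1/5; Widad 1/5; Yasmin 1/20; Zuhair 1/20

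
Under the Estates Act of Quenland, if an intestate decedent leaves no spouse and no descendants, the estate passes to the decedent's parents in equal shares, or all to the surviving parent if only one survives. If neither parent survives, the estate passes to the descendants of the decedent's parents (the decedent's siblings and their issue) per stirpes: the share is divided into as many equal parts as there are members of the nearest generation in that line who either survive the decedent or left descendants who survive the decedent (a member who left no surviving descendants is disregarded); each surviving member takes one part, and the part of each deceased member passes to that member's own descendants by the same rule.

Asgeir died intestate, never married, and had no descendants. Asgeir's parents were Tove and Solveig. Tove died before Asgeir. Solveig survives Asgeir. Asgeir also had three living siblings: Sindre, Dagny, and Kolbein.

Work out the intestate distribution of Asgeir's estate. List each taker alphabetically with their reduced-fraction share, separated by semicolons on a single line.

Solveig 1

Only one parent, Solveig, survives, so Solveig takes the entire estate. The siblings take nothing because a surviving parent has priority.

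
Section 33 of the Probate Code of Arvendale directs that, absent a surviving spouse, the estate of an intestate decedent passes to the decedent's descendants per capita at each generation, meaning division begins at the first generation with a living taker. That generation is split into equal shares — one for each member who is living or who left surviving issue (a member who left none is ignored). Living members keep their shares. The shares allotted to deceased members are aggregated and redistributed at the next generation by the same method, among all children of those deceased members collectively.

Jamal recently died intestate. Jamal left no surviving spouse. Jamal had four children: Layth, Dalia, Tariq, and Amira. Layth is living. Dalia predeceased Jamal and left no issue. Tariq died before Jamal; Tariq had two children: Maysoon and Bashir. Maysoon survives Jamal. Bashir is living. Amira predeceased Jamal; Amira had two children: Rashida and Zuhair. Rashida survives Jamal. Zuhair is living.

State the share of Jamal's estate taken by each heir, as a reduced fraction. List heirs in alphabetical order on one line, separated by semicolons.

Bashir 1/6; Layth 1/3; Maysoon 1/6; Rashida 1/6; Zuhair 1/6

There is no surviving spouse, so the entire estate passes to Jamal's descendants per capita at each generation.
At generation 1 (Layth, Tariq, Amira) there are 3 shares of (1)/3 = 1/3 each.
Living: Layth — each takes 1/3.
Deceased: Tariq and Amira. Their combined 2/3 is pooled and carried to generation 2.
At generation 2 (Maysoon, Bashir, Rashida, Zuhair) there are 4 shares of (2/3)/4 = 1/6 each.
Living: Maysoon, Bashir, Rashida, and Zuhair — each takes 1/6.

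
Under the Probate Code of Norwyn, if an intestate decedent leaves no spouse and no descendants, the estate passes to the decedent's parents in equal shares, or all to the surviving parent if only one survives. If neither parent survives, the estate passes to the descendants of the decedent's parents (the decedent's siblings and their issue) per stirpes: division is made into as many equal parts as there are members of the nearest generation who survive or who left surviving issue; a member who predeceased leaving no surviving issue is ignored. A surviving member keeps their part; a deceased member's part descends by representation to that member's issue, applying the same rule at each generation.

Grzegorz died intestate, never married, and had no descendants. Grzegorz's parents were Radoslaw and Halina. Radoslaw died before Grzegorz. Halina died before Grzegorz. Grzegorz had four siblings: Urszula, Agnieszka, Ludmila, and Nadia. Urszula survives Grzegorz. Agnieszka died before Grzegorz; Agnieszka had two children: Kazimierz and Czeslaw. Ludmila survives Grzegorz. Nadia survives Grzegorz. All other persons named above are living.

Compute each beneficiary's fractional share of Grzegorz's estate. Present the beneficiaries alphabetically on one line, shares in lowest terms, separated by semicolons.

Neither parent survives and there are no descendants, so the estate passes to Grzegorz's siblings and their issue per stirpes.
The estate is divided into 4 equal shares of 1/4 among Urszula, Agnieszka, Ludmila, Nadia.
Urszula is living and takes 1/4.
Agnieszka predeceased; the 1/4 allotted to Agnieszka's branch passes to Agnieszka's issue by representation.
The 1/4 is divided into 2 equal shares of 1/8 among Kazimierz, Czeslaw.
Kazimierz is living and takes 1/8.
Czeslaw is living and takes 1/8.
Ludmila is living and takes 1/4.
Nadia is living and takes 1/4.

Czeslaw 1/8; Kazimierz 1/8; Ludmila 1/4; Nadia 1/4; Urszula 1/4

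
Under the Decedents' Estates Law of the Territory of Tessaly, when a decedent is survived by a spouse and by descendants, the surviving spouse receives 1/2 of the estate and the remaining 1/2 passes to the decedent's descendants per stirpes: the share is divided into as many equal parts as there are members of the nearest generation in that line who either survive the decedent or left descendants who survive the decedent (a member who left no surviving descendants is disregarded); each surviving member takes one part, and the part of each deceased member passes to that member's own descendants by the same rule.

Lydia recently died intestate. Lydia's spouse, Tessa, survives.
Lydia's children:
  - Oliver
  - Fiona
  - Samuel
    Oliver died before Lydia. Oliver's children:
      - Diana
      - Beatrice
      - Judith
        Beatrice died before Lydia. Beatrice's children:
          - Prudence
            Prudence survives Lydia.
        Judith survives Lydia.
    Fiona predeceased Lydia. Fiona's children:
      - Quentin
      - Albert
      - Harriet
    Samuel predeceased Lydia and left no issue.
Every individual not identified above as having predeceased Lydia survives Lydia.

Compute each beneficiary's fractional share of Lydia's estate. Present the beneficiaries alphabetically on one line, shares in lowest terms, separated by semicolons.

Albert 1/12; Diana 1/12; Harriet 1/12; Judith 1/12; Prudence 1/12; Quentin 1/12; Tessa 1/2

Tessa, as surviving spouse, takes 1/2.
The remaining 1/2 passes to Lydia's descendants per stirpes.
Samuel left no surviving issue, so that branch lapses and is disregarded.
The 1/2 is divided into 2 equal shares of 1/4 among Oliver, Fiona.
Oliver predeceased; the 1/4 allotted to Oliver's branch passes to Oliver's issue by representation.
The 1/4 is divided into 3 equal shares of 1/12 among Diana, Beatrice, Judith.
Diana is living and takes 1/12.
Beatrice predeceased; the 1/12 allotted to Beatrice's branch passes to Beatrice's issue by representation.
Prudence is the sole taker at this level and receives the full 1/12.
Judith is living and takes 1/12.
Fiona predeceased; the 1/4 allotted to Fiona's branch passes to Fiona's issue by representation.
The 1/4 is divided into 3 equal shares of 1/12 among Quentin, Albert, Harriet.
Quentin is living and takes 1/12.
Albert is living and takes 1/12.
Harriet is living and takes 1/12.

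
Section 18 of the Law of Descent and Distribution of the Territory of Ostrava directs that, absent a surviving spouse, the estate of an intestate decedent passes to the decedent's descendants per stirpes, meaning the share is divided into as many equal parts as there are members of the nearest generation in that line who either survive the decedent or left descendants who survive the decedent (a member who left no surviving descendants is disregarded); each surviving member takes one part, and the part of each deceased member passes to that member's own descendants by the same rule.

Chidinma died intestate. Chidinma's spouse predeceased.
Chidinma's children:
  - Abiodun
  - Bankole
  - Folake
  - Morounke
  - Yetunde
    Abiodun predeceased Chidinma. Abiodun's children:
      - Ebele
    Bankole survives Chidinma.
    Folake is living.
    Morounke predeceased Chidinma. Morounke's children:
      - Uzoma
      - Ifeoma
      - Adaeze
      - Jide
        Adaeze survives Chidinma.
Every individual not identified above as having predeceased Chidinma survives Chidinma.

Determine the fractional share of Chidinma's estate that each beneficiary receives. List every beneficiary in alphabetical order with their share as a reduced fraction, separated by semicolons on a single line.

Adaeze 1/20; Bankole 1/5; Ebele 1/5; Folake 1/5; Ifeoma 1/20; Jide 1/20; Uzoma 1/20; Yetunde 1/5

There is no surviving spouse, so the entire estate passes to Chidinma's descendants per stirpes.
The estate is divided into 5 equal shares of 1/5 among Abiodun, Bankole, Folake, Morounke, Yetunde.
Abiodun predeceased; the 1/5 allotted to Abiodun's branch passes to Abiodun's issue by representation.
Ebele is the sole taker at this level and receives the full 1/5.
Bankole is living and takes 1/5.
Folake is living and takes 1/5.
Morounke predeceased; the 1/5 allotted to Morounke's branch passes to Morounke's issue by representation.
The 1/5 is divided into 4 equal shares of 1/20 among Uzoma, Ifeoma, Adaeze, Jide.
Uzoma is living and takes 1/20.
Ifeoma is living and takes 1/20.
Adaeze is living and takes 1/20.
Jide is living and takes 1/20.
Yetunde is living and takes 1/5.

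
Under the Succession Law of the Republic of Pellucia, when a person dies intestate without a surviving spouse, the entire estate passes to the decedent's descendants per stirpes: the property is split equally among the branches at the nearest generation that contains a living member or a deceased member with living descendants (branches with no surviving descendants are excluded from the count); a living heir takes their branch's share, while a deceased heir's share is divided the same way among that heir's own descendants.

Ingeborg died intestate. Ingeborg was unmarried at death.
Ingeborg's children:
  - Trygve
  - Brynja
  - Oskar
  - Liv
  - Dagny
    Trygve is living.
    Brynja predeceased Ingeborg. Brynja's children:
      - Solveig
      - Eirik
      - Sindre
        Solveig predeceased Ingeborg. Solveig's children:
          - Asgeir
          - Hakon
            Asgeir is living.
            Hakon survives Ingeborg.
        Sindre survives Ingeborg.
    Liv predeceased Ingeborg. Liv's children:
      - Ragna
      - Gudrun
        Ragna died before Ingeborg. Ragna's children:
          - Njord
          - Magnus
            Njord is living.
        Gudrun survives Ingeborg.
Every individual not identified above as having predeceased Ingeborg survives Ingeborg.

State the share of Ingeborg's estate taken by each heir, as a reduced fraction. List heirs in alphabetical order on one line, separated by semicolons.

There is no surviving spouse, so the entire estate passes to Ingeborg's descendants per stirpes.
The estate is divided into 5 equal shares of 1/5 among Trygve, Brynja, Oskar, Liv, Dagny.
Trygve is living and takes 1/5.
Brynja predeceased; the 1/5 allotted to Brynja's branch passes to Brynja's issue by representation.
The 1/5 is divided into 3 equal shares of 1/15 among Solveig, Eirik, Sindre.
Solveig predeceased; the 1/15 allotted to Solveig's branch passes to Solveig's issue by representation.
The 1/15 is divided into 2 equal shares of 1/30 among Asgeir, Hakon.
Asgeir is living and takes 1/30.
Hakon is living and takes 1/30.
Eirik is living and takes 1/15.
Sindre is living and takes 1/15.
Oskar is living and takes 1/5.
Liv predeceased; the 1/5 allotted to Liv's branch passes to Liv's issue by representation.
The 1/5 is divided into 2 equal shares of 1/10 among Ragna, Gudrun.
Ragna predeceased; the 1/10 allotted to Ragna's branch passes to Ragna's issue by representation.
The 1/10 is divided into 2 equal shares of 1/20 among Njord, Magnus.
Njord is living and takes 1/20.
Magnus is living and takes 1/20.
Gudrun is living and takes 1/10.
Dagny is living and takes 1/5.

Asgeir 1/30; Dagny 1/5; Eirik 1/15; Gudrun 1/10; Hakon 1/30; Magnus 1/20; Njord 1/20; Oskar 1/5; Sindre 1/15; Trygve 1/5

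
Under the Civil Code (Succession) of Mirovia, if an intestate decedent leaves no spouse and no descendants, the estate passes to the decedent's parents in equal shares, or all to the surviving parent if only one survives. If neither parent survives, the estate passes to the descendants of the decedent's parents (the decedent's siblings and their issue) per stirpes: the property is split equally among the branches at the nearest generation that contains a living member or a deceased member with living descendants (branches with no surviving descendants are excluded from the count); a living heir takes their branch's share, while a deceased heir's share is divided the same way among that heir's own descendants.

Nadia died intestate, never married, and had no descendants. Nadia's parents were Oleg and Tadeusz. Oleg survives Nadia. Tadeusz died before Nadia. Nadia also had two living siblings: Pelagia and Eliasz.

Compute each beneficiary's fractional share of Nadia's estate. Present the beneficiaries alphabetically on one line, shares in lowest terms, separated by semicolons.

Only one parent, Oleg, survives, so Oleg takes the entire estate. The siblings take nothing because a surviving parent has priority.

Oleg 1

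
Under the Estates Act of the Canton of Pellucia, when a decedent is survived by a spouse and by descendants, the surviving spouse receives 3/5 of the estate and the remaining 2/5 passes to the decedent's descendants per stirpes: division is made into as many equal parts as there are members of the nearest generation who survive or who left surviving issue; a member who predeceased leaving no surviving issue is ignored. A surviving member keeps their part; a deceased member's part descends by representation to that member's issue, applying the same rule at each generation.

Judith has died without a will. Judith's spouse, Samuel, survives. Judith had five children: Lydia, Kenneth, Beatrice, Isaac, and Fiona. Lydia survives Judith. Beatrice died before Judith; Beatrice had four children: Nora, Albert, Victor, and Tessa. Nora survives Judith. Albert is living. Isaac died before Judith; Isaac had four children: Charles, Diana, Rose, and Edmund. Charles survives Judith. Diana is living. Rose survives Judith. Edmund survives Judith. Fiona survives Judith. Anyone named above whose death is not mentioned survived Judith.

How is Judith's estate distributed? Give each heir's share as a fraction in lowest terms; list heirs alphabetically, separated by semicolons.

Albert 1/50; Charles 1/50; Diana 1/50; Edmund 1/50; Fiona 2/25; Kenneth 2/25; Lydia 2/25; Nora 1/50; Rose 1/50; Samuel 3/5; Tessa 1/50; Victor 1/50

Samuel, as surviving spouse, takes 3/5.
The remaining 2/5 passes to Judith's descendants per stirpes.
The 2/5 is divided into 5 equal shares of 2/25 among Lydia, Kenneth, Beatrice, Isaac, Fiona.
Lydia is living and takes 2/25.
Kenneth is living and takes 2/25.
Beatrice predeceased; the 2/25 allotted to Beatrice's branch passes to Beatrice's issue by representation.
The 2/25 is divided into 4 equal shares of 1/50 among Nora, Albert, Victor, Tessa.
Nora is living and takes 1/50.
Albert is living and takes 1/50.
Victor is living and takes 1/50.
Tessa is living and takes 1/50.
Isaac predeceased; the 2/25 allotted to Isaac's branch passes to Isaac's issue by representation.
The 2/25 is divided into 4 equal shares of 1/50 among Charles, Diana, Rose, Edmund.
Charles is living and takes 1/50.
Diana is living and takes 1/50.
Rose is living and takes 1/50.
Edmund is living and takes 1/50.
Fiona is living and takes 2/25.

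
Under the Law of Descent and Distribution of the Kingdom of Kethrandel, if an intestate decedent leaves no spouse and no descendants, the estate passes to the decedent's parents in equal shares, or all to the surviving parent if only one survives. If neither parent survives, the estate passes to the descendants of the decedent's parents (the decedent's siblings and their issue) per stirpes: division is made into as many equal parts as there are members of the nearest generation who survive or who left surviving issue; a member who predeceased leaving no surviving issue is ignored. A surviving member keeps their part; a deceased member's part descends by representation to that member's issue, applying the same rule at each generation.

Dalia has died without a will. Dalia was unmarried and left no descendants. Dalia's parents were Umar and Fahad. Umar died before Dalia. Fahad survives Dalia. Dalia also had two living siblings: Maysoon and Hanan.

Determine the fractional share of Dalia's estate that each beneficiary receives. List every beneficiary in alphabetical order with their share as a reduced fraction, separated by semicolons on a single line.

Only one parent, Fahad, survives, so Fahad takes the entire estate. The siblings take nothing because a surviving parent has priority.

Fahad 1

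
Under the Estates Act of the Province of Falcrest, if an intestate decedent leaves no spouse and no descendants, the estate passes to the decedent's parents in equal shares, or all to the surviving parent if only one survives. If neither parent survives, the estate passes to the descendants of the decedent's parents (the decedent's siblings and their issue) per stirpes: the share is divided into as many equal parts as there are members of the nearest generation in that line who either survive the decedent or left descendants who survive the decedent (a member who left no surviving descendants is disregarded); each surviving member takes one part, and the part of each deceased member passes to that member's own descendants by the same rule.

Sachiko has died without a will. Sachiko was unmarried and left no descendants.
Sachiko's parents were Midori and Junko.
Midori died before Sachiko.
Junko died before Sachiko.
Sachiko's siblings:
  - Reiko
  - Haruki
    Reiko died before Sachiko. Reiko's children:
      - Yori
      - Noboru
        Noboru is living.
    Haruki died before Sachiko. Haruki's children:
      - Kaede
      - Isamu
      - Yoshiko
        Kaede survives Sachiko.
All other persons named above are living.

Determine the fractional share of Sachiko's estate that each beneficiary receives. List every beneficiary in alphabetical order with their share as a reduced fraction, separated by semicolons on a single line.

Neither parent survives and there are no descendants, so the estate passes to Sachiko's siblings and their issue per stirpes.
The estate is divided into 2 equal shares of 1/2 among Reiko, Haruki.
Reiko predeceased; the 1/2 allotted to Reiko's branch passes to Reiko's issue by representation.
The 1/2 is divided into 2 equal shares of 1/4 among Yori, Noboru.
Yori is living and takes 1/4.
Noboru is living and takes 1/4.
Haruki predeceased; the 1/2 allotted to Haruki's branch passes to Haruki's issue by representation.
The 1/2 is divided into 3 equal shares of 1/6 among Kaede, Isamu, Yoshiko.
Kaede is living and takes 1/6.
Isamu is living and takes 1/6.
Yoshiko is living and takes 1/6.

Isamu 1/6; Kaede 1/6; Noboru 1/4; Yori 1/4; Yoshiko 1/6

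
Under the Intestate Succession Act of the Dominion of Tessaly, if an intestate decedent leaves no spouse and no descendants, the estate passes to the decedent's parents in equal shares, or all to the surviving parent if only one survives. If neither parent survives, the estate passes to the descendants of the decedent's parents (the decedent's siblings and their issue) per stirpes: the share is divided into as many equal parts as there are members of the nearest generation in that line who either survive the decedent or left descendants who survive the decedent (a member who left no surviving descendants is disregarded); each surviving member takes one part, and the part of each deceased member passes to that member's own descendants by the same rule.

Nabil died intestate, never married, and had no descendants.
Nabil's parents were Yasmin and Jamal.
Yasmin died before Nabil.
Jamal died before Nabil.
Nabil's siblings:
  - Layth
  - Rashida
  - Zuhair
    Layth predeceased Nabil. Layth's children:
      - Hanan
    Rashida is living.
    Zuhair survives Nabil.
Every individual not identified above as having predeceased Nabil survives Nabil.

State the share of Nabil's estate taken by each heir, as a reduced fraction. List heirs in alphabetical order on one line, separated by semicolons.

Hanan 1/3; Rashida 1/3; Zuhair 1/3

Neither parent survives and there are no descendants, so the estate passes to Nabil's siblings and their issue per stirpes.
The estate is divided into 3 equal shares of 1/3 among Layth, Rashida, Zuhair.
Layth predeceased; the 1/3 allotted to Layth's branch passes to Layth's issue by representation.
Hanan is the sole taker at this level and receives the full 1/3.
Rashida is living and takes 1/3.
Zuhair is living and takes 1/3.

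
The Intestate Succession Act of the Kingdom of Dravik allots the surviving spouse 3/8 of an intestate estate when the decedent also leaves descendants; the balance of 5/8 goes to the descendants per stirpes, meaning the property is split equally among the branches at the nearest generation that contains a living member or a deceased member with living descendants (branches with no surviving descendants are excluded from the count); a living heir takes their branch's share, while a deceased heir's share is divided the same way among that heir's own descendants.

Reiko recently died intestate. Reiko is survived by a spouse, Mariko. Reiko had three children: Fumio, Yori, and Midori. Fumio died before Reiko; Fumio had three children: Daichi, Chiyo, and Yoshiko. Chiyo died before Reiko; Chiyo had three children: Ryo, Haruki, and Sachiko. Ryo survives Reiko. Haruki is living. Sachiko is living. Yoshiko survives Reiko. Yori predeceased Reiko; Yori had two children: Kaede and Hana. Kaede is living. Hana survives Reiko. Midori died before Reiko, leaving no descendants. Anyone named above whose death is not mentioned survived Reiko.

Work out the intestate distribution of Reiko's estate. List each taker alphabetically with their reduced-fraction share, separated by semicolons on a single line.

Daichi 5/48; Hana 5/32; Haruki 5/144; Kaede 5/32; Mariko 3/8; Ryo 5/144; Sachiko 5/144; Yoshiko 5/48

Mariko, as surviving spouse, takes 3/8.
The remaining 5/8 passes to Reiko's descendants per stirpes.
Midori left no surviving issue, so that branch lapses and is disregarded.
The 5/8 is divided into 2 equal shares of 5/16 among Fumio, Yori.
Fumio predeceased; the 5/16 allotted to Fumio's branch passes to Fumio's issue by representation.
The 5/16 is divided into 3 equal shares of 5/48 among Daichi, Chiyo, Yoshiko.
Daichi is living and takes 5/48.
Chiyo predeceased; the 5/48 allotted to Chiyo's branch passes to Chiyo's issue by representation.
The 5/48 is divided into 3 equal shares of 5/144 among Ryo, Haruki, Sachiko.
Ryo is living and takes 5/144.
Haruki is living and takes 5/144.
Sachiko is living and takes 5/144.
Yoshiko is living and takes 5/48.
Yori predeceased; the 5/16 allotted to Yori's branch passes to Yori's issue by representation.
The 5/16 is divided into 2 equal shares of 5/32 among Kaede, Hana.
Kaede is living and takes 5/32.
Hana is living and takes 5/32.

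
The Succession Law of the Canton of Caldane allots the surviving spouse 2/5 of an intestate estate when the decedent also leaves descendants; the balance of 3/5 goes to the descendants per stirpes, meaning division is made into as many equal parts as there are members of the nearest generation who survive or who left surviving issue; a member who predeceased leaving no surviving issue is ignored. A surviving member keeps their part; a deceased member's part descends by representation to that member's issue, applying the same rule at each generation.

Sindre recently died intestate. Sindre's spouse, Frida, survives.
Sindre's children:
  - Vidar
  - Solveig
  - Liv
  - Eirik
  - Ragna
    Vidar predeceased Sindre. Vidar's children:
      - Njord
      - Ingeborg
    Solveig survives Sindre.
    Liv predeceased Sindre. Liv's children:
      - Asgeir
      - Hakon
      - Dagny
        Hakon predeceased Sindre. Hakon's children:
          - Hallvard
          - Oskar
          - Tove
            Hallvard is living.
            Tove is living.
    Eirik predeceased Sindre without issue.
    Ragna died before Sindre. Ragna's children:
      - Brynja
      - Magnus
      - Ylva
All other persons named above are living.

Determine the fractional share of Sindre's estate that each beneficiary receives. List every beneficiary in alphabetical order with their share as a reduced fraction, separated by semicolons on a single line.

Frida, as surviving spouse, takes 2/5.
The remaining 3/5 passes to Sindre's descendants per stirpes.
Eirik left no surviving issue, so that branch lapses and is disregarded.
The 3/5 is divided into 4 equal shares of 3/20 among Vidar, Solveig, Liv, Ragna.
Vidar predeceased; the 3/20 allotted to Vidar's branch passes to Vidar's issue by representation.
The 3/20 is divided into 2 equal shares of 3/40 among Njord, Ingeborg.
Njord is living and takes 3/40.
Ingeborg is living and takes 3/40.
Solveig is living and takes 3/20.
Liv predeceased; the 3/20 allotted to Liv's branch passes to Liv's issue by representation.
The 3/20 is divided into 3 equal shares of 1/20 among Asgeir, Hakon, Dagny.
Asgeir is living and takes 1/20.
Hakon predeceased; the 1/20 allotted to Hakon's branch passes to Hakon's issue by representation.
The 1/20 is divided into 3 equal shares of 1/60 among Hallvard, Oskar, Tove.
Hallvard is living and takes 1/60.
Oskar is living and takes 1/60.
Tove is living and takes 1/60.
Dagny is living and takes 1/20.
Ragna predeceased; the 3/20 allotted to Ragna's branch passes to Ragna's issue by representation.
The 3/20 is divided into 3 equal shares of 1/20 among Brynja, Magnus, Ylva.
Brynja is living and takes 1/20.
Magnus is living and takes 1/20.
Ylva is living and takes 1/20.

Asgeir 1/20; Brynja 1/20; Dagny 1/20; Frida 2/5; Hallvard 1/60; Ingeborg 3/40; Magnus 1/20; Njord 3/40; Oskar 1/60; Solveig 3/20; Tove 1/60; Ylva 1/20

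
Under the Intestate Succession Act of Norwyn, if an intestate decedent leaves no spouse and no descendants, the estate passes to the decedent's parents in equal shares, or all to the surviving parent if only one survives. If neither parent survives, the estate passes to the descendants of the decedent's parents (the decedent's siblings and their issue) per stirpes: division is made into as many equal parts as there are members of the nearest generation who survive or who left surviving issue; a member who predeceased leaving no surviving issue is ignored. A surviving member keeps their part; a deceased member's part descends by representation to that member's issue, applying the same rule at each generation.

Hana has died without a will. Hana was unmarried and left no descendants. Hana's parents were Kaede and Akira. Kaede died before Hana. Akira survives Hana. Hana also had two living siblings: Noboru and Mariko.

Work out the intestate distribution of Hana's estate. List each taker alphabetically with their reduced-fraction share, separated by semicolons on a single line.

Akira 1

Only one parent, Akira, survives, so Akira takes the entire estate. The siblings take nothing because a surviving parent has priority.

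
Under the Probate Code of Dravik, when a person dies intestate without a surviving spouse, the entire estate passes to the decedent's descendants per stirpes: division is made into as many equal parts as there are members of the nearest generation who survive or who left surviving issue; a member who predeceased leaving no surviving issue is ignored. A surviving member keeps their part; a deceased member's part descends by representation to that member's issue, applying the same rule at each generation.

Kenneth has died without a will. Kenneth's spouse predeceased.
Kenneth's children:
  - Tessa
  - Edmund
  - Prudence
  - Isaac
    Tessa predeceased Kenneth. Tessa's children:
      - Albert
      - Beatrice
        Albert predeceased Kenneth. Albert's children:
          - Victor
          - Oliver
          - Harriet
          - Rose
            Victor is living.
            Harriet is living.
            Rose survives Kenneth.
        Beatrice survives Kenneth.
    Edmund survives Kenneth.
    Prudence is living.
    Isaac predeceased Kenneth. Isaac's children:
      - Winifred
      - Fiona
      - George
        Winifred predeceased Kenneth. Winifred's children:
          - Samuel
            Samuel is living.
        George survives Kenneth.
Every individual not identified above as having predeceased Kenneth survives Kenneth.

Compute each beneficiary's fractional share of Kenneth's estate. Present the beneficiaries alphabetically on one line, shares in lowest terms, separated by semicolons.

There is no surviving spouse, so the entire estate passes to Kenneth's descendants per stirpes.
The estate is divided into 4 equal shares of 1/4 among Tessa, Edmund, Prudence, Isaac.
Tessa predeceased; the 1/4 allotted to Tessa's branch passes to Tessa's issue by representation.
The 1/4 is divided into 2 equal shares of 1/8 among Albert, Beatrice.
Albert predeceased; the 1/8 allotted to Albert's branch passes to Albert's issue by representation.
The 1/8 is divided into 4 equal shares of 1/32 among Victor, Oliver, Harriet, Rose.
Victor is living and takes 1/32.
Oliver is living and takes 1/32.
Harriet is living and takes 1/32.
Rose is living and takes 1/32.
Beatrice is living and takes 1/8.
Edmund is living and takes 1/4.
Prudence is living and takes 1/4.
Isaac predeceased; the 1/4 allotted to Isaac's branch passes to Isaac's issue by representation.
The 1/4 is divided into 3 equal shares of 1/12 among Winifred, Fiona, George.
Winifred predeceased; the 1/12 allotted to Winifred's branch passes to Winifred's issue by representation.
Samuel is the sole taker at this level and receives the full 1/12.
Fiona is living and takes 1/12.
George is living and takes 1/12.

Beatrice 1/8; Edmund 1/4; Fiona 1/12; George 1/12; Harriet 1/32; Oliver 1/32; Prudence 1/4; Rose 1/32; Samuel 1/12; Victor 1/32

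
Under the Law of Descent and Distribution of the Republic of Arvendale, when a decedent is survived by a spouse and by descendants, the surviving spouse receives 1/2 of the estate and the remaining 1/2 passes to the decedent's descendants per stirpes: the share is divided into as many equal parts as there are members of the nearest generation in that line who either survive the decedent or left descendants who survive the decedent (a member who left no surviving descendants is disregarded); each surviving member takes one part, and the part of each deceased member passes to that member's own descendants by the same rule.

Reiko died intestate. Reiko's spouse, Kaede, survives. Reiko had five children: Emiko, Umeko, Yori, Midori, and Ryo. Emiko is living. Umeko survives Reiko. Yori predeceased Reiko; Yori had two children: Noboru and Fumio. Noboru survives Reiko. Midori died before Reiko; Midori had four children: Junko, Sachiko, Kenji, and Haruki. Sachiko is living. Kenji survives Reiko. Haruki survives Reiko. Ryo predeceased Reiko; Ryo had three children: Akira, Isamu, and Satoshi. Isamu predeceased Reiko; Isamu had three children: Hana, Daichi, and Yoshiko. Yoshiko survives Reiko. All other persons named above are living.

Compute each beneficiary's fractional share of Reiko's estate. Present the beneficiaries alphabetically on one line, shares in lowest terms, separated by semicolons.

Kaede, as surviving spouse, takes 1/2.
The remaining 1/2 passes to Reiko's descendants per stirpes.
The 1/2 is divided into 5 equal shares of 1/10 among Emiko, Umeko, Yori, Midori, Ryo.
Emiko is living and takes 1/10.
Umeko is living and takes 1/10.
Yori predeceased; the 1/10 allotted to Yori's branch passes to Yori's issue by representation.
The 1/10 is divided into 2 equal shares of 1/20 among Noboru, Fumio.
Noboru is living and takes 1/20.
Fumio is living and takes 1/20.
Midori predeceased; the 1/10 allotted to Midori's branch passes to Midori's issue by representation.
The 1/10 is divided into 4 equal shares of 1/40 among Junko, Sachiko, Kenji, Haruki.
Junko is living and takes 1/40.
Sachiko is living and takes 1/40.
Kenji is living and takes 1/40.
Haruki is living and takes 1/40.
Ryo predeceased; the 1/10 allotted to Ryo's branch passes to Ryo's issue by representation.
The 1/10 is divided into 3 equal shares of 1/30 among Akira, Isamu, Satoshi.
Akira is living and takes 1/30.
Isamu predeceased; the 1/30 allotted to Isamu's branch passes to Isamu's issue by representation.
The 1/30 is divided into 3 equal shares of 1/90 among Hana, Daichi, Yoshiko.
Hana is living and takes 1/90.
Daichi is living and takes 1/90.
Yoshiko is living and takes 1/90.
Satoshi is living and takes 1/30.

Akira 1/30; Daichi 1/90; Emiko 1/10; Fumio 1/20; Hana 1/90; Haruki 1/40; Junko 1/40; Kaede 1/2; Kenji 1/40; Noboru 1/20; Sachiko 1/40; Satoshi 1/30; Umeko 1/10; Yoshiko 1/90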